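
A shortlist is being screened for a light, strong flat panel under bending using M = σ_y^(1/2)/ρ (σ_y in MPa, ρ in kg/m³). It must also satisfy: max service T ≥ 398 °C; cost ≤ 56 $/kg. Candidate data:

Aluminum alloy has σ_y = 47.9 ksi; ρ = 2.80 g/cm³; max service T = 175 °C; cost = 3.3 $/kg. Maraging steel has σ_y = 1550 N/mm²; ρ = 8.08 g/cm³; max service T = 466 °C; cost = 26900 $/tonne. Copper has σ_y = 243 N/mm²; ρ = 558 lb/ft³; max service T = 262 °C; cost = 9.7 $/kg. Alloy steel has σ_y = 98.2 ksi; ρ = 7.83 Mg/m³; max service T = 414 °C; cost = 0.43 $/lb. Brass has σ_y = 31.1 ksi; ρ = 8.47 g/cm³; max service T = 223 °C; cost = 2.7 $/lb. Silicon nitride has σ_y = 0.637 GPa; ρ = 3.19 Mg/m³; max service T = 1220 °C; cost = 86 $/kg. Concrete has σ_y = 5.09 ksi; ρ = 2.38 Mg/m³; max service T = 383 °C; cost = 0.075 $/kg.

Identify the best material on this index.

maraging steel

Screen on constraints: max service T ≥ 398 °C; cost ≤ 56 $/kg. Survivors: maraging steel, alloy steel.
Convert each candidate to consistent units, then evaluate M:
  maraging steel: σ_y = 1550 MPa, ρ = 8080 kg/m³
  alloy steel: σ_y = 677.1 MPa, ρ = 7830 kg/m³
  maraging steel: M = 4.87×10⁻³
  alloy steel: M = 3.32×10⁻³
Highest index: maraging steel.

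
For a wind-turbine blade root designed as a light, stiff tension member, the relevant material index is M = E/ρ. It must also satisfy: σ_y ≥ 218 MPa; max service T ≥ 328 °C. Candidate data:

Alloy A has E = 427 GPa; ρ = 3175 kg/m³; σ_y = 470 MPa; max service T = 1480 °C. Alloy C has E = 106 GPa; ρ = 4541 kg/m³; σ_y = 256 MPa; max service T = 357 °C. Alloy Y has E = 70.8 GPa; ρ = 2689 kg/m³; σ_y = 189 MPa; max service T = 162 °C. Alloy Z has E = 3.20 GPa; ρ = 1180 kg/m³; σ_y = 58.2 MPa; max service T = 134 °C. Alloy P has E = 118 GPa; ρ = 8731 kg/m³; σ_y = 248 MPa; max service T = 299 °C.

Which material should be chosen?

Screen on constraints: σ_y ≥ 218 MPa; max service T ≥ 328 °C. Survivors: alloy A, alloy C.
Evaluate M for each candidate:
  alloy A: M = 134 MN·m/kg
  alloy C: M = 23.3 MN·m/kg
Highest index: alloy A.

alloy A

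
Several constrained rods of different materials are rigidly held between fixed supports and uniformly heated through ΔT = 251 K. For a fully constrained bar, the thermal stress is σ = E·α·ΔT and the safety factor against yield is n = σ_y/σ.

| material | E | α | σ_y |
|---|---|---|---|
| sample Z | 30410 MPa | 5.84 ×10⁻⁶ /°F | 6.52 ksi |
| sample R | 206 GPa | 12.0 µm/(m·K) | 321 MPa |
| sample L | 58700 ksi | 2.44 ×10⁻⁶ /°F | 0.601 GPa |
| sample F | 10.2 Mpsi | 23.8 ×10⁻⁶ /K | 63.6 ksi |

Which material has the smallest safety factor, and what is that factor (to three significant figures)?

In consistent units (E in GPa, α in ×10⁻⁶/K, σ_y in MPa):
  sample Z: E = 30.41, α = 10.5, σ_y = 44.95 → σ = 80.2 MPa, n = 0.560
  sample R: E = 206.0, α = 12.0, σ_y = 321.0 → σ = 620 MPa, n = 0.517
  sample L: E = 404.7, α = 4.39, σ_y = 601.0 → σ = 446 MPa, n = 1.35
  sample F: E = 70.33, α = 23.8, σ_y = 438.5 → σ = 420 MPa, n = 1.04
The minimum is sample R at n = 0.517.

sample R, n = 0.517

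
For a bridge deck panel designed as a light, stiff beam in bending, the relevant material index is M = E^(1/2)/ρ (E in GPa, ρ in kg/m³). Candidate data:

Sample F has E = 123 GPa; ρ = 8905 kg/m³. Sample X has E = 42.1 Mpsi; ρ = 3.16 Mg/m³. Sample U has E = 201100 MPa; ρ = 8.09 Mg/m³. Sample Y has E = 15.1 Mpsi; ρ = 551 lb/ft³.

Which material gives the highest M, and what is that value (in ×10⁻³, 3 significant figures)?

Convert each candidate to consistent units, then evaluate M:
  sample F: E = 123.0 GPa, ρ = 8905 kg/m³
  sample X: E = 290.3 GPa, ρ = 3160 kg/m³
  sample U: E = 201.1 GPa, ρ = 8090 kg/m³
  sample Y: E = 104.1 GPa, ρ = 8826 kg/m³
  sample X: M = 5.39×10⁻³
  sample U: M = 1.75×10⁻³
  sample F: M = 1.25×10⁻³
  sample Y: M = 1.16×10⁻³
Sample X ranks first.

sample X, M = 5.39×10⁻³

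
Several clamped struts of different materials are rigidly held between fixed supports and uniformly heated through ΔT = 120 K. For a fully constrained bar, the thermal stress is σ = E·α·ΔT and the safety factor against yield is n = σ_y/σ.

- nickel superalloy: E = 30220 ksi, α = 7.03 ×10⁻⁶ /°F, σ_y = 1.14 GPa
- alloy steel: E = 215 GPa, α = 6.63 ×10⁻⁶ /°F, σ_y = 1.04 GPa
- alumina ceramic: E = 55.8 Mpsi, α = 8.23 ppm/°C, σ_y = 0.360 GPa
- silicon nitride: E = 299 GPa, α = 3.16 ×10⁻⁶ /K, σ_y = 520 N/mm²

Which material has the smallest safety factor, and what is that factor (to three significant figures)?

alumina ceramic, n = 0.947

In consistent units (E in GPa, α in ×10⁻⁶/K, σ_y in MPa):
  nickel superalloy: E = 208.4, α = 12.7, σ_y = 1140 → σ = 316 MPa, n = 3.60
  alloy steel: E = 215.0, α = 11.9, σ_y = 1040 → σ = 308 MPa, n = 3.38
  alumina ceramic: E = 384.7, α = 8.23, σ_y = 360.0 → σ = 380 MPa, n = 0.947
  silicon nitride: E = 299.0, α = 3.16, σ_y = 520.0 → σ = 113 MPa, n = 4.59
Smallest n: alumina ceramic with n = 0.947.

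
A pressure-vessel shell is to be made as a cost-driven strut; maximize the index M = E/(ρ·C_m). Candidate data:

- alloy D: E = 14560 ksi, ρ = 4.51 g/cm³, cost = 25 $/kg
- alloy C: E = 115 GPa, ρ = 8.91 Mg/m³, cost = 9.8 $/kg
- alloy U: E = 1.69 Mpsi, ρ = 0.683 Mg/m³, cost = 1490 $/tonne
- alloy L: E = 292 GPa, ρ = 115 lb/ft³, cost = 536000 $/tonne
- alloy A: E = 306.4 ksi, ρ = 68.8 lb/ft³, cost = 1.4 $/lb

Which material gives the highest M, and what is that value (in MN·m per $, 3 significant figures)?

Putting every candidate on a common basis:
  alloy D: E = 100.4 GPa, ρ = 4510 kg/m³, cost = 25.00 $/kg
  alloy C: E = 115.0 GPa, ρ = 8910 kg/m³, cost = 9.800 $/kg
  alloy U: E = 11.65 GPa, ρ = 683.0 kg/m³, cost = 1.490 $/kg
  alloy L: E = 292.0 GPa, ρ = 1842 kg/m³, cost = 536.0 $/kg
  alloy A: E = 2.113 GPa, ρ = 1102 kg/m³, cost = 3.086 $/kg
  alloy U: M = 11.4 MN·m per $
  alloy C: M = 1.32 MN·m per $
  alloy D: M = 0.890 MN·m per $
  alloy A: M = 0.621 MN·m per $
  alloy L: M = 0.296 MN·m per $
Alloy U has the largest M.

alloy U, M = 11.4 MN·m per $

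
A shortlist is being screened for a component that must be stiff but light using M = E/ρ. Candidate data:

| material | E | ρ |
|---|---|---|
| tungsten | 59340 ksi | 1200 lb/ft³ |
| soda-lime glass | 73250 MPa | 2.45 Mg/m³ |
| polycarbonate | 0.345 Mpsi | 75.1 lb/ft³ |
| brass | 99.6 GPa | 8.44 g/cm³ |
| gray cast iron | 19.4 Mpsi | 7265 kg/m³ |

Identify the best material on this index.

Putting every candidate on a common basis:
  tungsten: E = 409.1 GPa, ρ = 19220 kg/m³
  soda-lime glass: E = 73.25 GPa, ρ = 2450 kg/m³
  polycarbonate: E = 2.379 GPa, ρ = 1203 kg/m³
  brass: E = 99.60 GPa, ρ = 8440 kg/m³
  gray cast iron: E = 133.8 GPa, ρ = 7265 kg/m³
  soda-lime glass: M = 29.9 MN·m/kg
  tungsten: M = 21.3 MN·m/kg
  gray cast iron: M = 18.4 MN·m/kg
  brass: M = 11.8 MN·m/kg
  polycarbonate: M = 1.98 MN·m/kg
Soda-lime glass ranks first.

soda-lime glass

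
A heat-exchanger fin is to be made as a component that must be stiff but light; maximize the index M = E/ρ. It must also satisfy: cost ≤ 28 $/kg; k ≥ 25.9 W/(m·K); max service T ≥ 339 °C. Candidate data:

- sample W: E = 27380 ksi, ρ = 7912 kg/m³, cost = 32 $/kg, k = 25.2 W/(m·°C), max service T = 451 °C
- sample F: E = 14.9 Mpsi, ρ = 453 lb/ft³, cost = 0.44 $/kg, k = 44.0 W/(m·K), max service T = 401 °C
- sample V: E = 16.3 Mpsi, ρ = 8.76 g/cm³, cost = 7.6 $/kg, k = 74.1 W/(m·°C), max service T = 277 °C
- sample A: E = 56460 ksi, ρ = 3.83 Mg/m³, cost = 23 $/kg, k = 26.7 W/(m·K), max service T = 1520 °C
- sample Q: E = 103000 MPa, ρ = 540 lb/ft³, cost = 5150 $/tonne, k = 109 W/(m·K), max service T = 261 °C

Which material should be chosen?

sample A

Screen on constraints: cost ≤ 28 $/kg; k ≥ 25.9 W/(m·K); max service T ≥ 339 °C. Survivors: sample F, sample A.
Putting every candidate on a common basis:
  sample F: E = 102.7 GPa, ρ = 7256 kg/m³
  sample A: E = 389.3 GPa, ρ = 3830 kg/m³
  sample A: M = 102 MN·m/kg
  sample F: M = 14.2 MN·m/kg
Highest index: sample A.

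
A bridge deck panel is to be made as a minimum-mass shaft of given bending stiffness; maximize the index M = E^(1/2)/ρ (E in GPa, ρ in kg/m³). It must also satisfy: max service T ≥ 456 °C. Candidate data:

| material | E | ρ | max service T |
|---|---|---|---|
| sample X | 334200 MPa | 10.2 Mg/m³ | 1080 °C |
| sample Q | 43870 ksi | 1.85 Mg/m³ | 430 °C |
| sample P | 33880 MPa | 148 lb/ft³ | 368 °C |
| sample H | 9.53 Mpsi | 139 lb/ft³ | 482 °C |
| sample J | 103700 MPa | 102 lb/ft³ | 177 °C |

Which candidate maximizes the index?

sample H

Screen on constraints: max service T ≥ 456 °C. Survivors: sample X, sample H.
Normalizing units and computing the index:
  sample X: E = 334.2 GPa, ρ = 10200 kg/m³
  sample H: E = 65.71 GPa, ρ = 2227 kg/m³
  sample H: M = 3.64×10⁻³
  sample X: M = 1.79×10⁻³
Sample H ranks first.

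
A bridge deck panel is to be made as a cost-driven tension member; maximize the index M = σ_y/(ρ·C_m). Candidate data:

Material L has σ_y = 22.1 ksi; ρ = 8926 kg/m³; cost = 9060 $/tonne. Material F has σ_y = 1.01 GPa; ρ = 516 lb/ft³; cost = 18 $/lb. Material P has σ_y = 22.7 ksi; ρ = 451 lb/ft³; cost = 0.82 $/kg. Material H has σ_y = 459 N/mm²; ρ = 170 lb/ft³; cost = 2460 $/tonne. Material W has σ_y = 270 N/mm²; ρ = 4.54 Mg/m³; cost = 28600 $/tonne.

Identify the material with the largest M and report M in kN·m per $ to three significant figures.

Convert each candidate to consistent units, then evaluate M:
  material L: σ_y = 152.4 MPa, ρ = 8926 kg/m³, cost = 9.060 $/kg
  material F: σ_y = 1010 MPa, ρ = 8266 kg/m³, cost = 39.68 $/kg
  material P: σ_y = 156.5 MPa, ρ = 7224 kg/m³, cost = 0.8200 $/kg
  material H: σ_y = 459.0 MPa, ρ = 2723 kg/m³, cost = 2.460 $/kg
  material W: σ_y = 270.0 MPa, ρ = 4540 kg/m³, cost = 28.60 $/kg
  material H: M = 68.5 kN·m per $
  material P: M = 26.4 kN·m per $
  material F: M = 3.08 kN·m per $
  material W: M = 2.08 kN·m per $
  material L: M = 1.88 kN·m per $
Material H ranks first.

material H, M = 68.5 kN·m per $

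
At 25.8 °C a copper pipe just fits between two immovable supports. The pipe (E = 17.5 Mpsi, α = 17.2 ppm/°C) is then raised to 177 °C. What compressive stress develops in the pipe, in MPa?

E = 17.5 Mpsi = 120.7 GPa.
ΔT = 151.2 K. Constrained thermal stress σ = E·α·ΔT = 120.7×10³ MPa × 17.2×10⁻⁶ × 151.2 = 314 MPa (compressive).

314 MPa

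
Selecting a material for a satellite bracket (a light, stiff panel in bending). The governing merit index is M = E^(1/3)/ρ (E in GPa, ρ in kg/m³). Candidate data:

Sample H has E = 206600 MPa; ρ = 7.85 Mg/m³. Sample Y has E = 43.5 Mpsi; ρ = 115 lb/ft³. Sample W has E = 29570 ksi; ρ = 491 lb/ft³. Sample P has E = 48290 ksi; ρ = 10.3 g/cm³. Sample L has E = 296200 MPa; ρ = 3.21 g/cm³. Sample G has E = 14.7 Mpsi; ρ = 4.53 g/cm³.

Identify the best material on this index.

sample Y

Normalizing units and computing the index:
  sample H: E = 206.6 GPa, ρ = 7850 kg/m³
  sample Y: E = 299.9 GPa, ρ = 1842 kg/m³
  sample W: E = 203.9 GPa, ρ = 7865 kg/m³
  sample P: E = 332.9 GPa, ρ = 10300 kg/m³
  sample L: E = 296.2 GPa, ρ = 3210 kg/m³
  sample G: E = 101.4 GPa, ρ = 4530 kg/m³
  sample Y: M = 3.63×10⁻³
  sample L: M = 2.08×10⁻³
  sample G: M = 1.03×10⁻³
  sample H: M = 0.753×10⁻³
  sample W: M = 0.748×10⁻³
  sample P: M = 0.673×10⁻³
Highest index: sample Y.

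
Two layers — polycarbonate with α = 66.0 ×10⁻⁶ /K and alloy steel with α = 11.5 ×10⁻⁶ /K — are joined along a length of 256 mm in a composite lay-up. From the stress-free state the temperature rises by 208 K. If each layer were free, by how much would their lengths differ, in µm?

Δα = |66.0 − 11.5|×10⁻⁶/K = 54.5×10⁻⁶/K.
ΔL_mismatch = Δα·L·ΔT = 54.5×10⁻⁶ × 256.0 mm × 208.0 K = 2900 µm.

2900 µm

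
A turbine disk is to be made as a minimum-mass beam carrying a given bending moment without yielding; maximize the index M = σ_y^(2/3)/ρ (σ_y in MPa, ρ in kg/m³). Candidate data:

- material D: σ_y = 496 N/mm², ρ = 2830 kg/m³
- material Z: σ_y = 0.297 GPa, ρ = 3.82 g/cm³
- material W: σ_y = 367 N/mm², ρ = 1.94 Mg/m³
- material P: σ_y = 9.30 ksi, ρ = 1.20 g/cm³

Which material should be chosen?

material W

After converting to SI:
  material D: σ_y = 496.0 MPa, ρ = 2830 kg/m³
  material Z: σ_y = 297.0 MPa, ρ = 3820 kg/m³
  material W: σ_y = 367.0 MPa, ρ = 1940 kg/m³
  material P: σ_y = 64.12 MPa, ρ = 1200 kg/m³
  material W: M = 26.4×10⁻³
  material D: M = 22.1×10⁻³
  material P: M = 13.4×10⁻³
  material Z: M = 11.7×10⁻³
Material W has the largest M.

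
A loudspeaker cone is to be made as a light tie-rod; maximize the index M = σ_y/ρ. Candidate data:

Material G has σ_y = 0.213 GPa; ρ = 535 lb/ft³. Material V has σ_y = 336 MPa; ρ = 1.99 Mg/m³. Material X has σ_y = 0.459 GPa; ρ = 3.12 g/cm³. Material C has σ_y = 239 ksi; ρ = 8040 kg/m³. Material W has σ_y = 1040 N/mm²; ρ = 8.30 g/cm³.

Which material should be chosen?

Putting every candidate on a common basis:
  material G: σ_y = 213.0 MPa, ρ = 8570 kg/m³
  material V: σ_y = 336.0 MPa, ρ = 1990 kg/m³
  material X: σ_y = 459.0 MPa, ρ = 3120 kg/m³
  material C: σ_y = 1648 MPa, ρ = 8040 kg/m³
  material W: σ_y = 1040 MPa, ρ = 8300 kg/m³
  material C: M = 205 kN·m/kg
  material V: M = 169 kN·m/kg
  material X: M = 147 kN·m/kg
  material W: M = 125 kN·m/kg
  material G: M = 24.9 kN·m/kg
The maximum is for material C.

material C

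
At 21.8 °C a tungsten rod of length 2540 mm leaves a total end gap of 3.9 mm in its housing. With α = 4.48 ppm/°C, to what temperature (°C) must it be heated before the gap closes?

365 °C

α·L₀·ΔT = 3.9 mm ⇒ ΔT = 3.9 / (4.48×10⁻⁶ × 2540.0) = 342.7 K.
T = 21.8 + 342.7 = 364.5 °C.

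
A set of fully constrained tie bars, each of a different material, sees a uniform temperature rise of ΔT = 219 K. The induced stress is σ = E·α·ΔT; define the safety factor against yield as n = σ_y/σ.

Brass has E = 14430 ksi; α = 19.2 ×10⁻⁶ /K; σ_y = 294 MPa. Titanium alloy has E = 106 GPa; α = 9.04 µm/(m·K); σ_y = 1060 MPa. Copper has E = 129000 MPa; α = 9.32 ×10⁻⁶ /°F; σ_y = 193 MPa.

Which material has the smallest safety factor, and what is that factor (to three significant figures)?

With everything in SI (GPa, ×10⁻⁶/K, MPa):
  brass: E = 99.49, α = 19.2, σ_y = 294.0 → σ = 418 MPa, n = 0.703
  titanium alloy: E = 106.0, α = 9.04, σ_y = 1060 → σ = 210 MPa, n = 5.05
  copper: E = 129.0, α = 16.8, σ_y = 193.0 → σ = 474 MPa, n = 0.407
Smallest n: copper with n = 0.407.

copper, n = 0.407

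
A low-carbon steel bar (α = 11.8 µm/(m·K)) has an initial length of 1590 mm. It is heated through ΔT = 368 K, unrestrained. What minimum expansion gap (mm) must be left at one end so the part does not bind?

6.90 mm

ΔL = α·L₀·ΔT = 11.8×10⁻⁶ × 1590 mm × 368.0 K = 6.90 mm.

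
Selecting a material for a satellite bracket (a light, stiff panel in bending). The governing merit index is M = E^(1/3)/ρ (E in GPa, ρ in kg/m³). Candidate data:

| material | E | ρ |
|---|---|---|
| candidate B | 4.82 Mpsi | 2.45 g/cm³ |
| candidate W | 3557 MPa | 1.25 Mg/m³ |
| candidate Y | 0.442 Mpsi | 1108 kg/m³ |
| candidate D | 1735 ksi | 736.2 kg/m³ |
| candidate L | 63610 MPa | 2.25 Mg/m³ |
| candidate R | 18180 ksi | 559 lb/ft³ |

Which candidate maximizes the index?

In SI units:
  candidate B: E = 33.23 GPa, ρ = 2450 kg/m³
  candidate W: E = 3.557 GPa, ρ = 1250 kg/m³
  candidate Y: E = 3.047 GPa, ρ = 1108 kg/m³
  candidate D: E = 11.96 GPa, ρ = 736.2 kg/m³
  candidate L: E = 63.61 GPa, ρ = 2250 kg/m³
  candidate R: E = 125.3 GPa, ρ = 8954 kg/m³
  candidate D: M = 3.11×10⁻³
  candidate L: M = 1.77×10⁻³
  candidate B: M = 1.31×10⁻³
  candidate Y: M = 1.31×10⁻³
  candidate W: M = 1.22×10⁻³
  candidate R: M = 0.559×10⁻³
Highest index: candidate D.

candidate D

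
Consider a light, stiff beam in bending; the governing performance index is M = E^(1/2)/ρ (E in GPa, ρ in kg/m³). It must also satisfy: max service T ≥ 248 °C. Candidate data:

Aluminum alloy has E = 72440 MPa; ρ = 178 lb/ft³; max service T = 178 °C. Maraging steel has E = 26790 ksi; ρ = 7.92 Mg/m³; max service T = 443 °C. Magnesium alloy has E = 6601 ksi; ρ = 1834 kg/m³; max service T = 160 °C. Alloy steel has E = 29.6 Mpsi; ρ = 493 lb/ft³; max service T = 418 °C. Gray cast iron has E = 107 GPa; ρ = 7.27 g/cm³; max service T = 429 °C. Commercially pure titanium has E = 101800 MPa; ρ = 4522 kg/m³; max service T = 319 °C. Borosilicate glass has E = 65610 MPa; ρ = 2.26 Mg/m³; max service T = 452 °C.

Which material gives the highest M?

Screen on constraints: max service T ≥ 248 °C. Survivors: maraging steel, alloy steel, gray cast iron, commercially pure titanium, borosilicate glass.
In SI units:
  maraging steel: E = 184.7 GPa, ρ = 7920 kg/m³
  alloy steel: E = 204.1 GPa, ρ = 7897 kg/m³
  gray cast iron: E = 107.0 GPa, ρ = 7270 kg/m³
  commercially pure titanium: E = 101.8 GPa, ρ = 4522 kg/m³
  borosilicate glass: E = 65.61 GPa, ρ = 2260 kg/m³
  borosilicate glass: M = 3.58×10⁻³
  commercially pure titanium: M = 2.23×10⁻³
  alloy steel: M = 1.81×10⁻³
  maraging steel: M = 1.72×10⁻³
  gray cast iron: M = 1.42×10⁻³
Highest index: borosilicate glass.

borosilicate glass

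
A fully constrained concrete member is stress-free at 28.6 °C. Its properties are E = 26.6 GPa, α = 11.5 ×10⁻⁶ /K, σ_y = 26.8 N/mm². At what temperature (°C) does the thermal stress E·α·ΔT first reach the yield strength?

σ_y = 26.8 N/mm² = 26.80 MPa.
E·α·ΔT = 26.80 MPa ⇒ ΔT = 26.80 / (26.60×10³ × 11.5×10⁻⁶) = 87.61 K.
T = 28.6 + 87.61 = 116.2 °C.

116 °C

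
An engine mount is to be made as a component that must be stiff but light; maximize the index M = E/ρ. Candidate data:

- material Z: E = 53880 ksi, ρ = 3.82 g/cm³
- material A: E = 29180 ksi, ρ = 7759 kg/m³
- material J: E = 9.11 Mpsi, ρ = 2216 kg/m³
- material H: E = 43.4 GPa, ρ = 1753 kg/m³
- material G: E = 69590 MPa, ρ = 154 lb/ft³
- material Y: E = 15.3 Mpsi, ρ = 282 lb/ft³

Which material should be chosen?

In SI units:
  material Z: E = 371.5 GPa, ρ = 3820 kg/m³
  material A: E = 201.2 GPa, ρ = 7759 kg/m³
  material J: E = 62.81 GPa, ρ = 2216 kg/m³
  material H: E = 43.40 GPa, ρ = 1753 kg/m³
  material G: E = 69.59 GPa, ρ = 2467 kg/m³
  material Y: E = 105.5 GPa, ρ = 4517 kg/m³
  material Z: M = 97.2 MN·m/kg
  material J: M = 28.3 MN·m/kg
  material G: M = 28.2 MN·m/kg
  material A: M = 25.9 MN·m/kg
  material H: M = 24.8 MN·m/kg
  material Y: M = 23.4 MN·m/kg
Highest index: material Z.

material Z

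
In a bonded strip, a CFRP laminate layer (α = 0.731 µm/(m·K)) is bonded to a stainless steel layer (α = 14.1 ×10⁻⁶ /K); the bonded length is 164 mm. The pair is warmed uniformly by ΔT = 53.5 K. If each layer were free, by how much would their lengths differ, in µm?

Δα = |0.731 − 14.1|×10⁻⁶/K = 13.4×10⁻⁶/K.
ΔL_mismatch = Δα·L·ΔT = 13.4×10⁻⁶ × 164.0 mm × 53.5 K = 117 µm.

117 µm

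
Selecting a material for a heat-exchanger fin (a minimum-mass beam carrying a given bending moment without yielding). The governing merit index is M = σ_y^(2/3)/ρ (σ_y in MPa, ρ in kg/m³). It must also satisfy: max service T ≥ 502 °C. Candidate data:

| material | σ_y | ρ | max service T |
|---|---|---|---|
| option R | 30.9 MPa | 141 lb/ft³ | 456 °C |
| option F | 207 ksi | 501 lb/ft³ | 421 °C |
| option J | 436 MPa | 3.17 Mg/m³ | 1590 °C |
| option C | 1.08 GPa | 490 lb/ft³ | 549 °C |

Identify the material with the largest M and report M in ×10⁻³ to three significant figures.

Screen on constraints: max service T ≥ 502 °C. Survivors: option J, option C.
Normalizing units and computing the index:
  option J: σ_y = 436.0 MPa, ρ = 3170 kg/m³
  option C: σ_y = 1080 MPa, ρ = 7849 kg/m³
  option J: M = 18.1×10⁻³
  option C: M = 13.4×10⁻³
Highest index: option J.

option J, M = 18.1×10⁻³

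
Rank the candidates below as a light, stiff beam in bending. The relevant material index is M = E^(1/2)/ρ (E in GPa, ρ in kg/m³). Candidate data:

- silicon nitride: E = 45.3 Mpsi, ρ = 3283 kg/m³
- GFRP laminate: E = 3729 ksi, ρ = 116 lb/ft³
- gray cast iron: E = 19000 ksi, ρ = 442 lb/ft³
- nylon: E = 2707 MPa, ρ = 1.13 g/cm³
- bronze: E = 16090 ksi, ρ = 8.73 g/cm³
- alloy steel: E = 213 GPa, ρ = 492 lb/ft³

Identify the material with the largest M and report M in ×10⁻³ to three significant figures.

silicon nitride, M = 5.38×10⁻³

In SI units:
  silicon nitride: E = 312.3 GPa, ρ = 3283 kg/m³
  GFRP laminate: E = 25.71 GPa, ρ = 1858 kg/m³
  gray cast iron: E = 131.0 GPa, ρ = 7080 kg/m³
  nylon: E = 2.707 GPa, ρ = 1130 kg/m³
  bronze: E = 110.9 GPa, ρ = 8730 kg/m³
  alloy steel: E = 213.0 GPa, ρ = 7881 kg/m³
  silicon nitride: M = 5.38×10⁻³
  GFRP laminate: M = 2.73×10⁻³
  alloy steel: M = 1.85×10⁻³
  gray cast iron: M = 1.62×10⁻³
  nylon: M = 1.46×10⁻³
  bronze: M = 1.21×10⁻³
Silicon nitride has the largest M.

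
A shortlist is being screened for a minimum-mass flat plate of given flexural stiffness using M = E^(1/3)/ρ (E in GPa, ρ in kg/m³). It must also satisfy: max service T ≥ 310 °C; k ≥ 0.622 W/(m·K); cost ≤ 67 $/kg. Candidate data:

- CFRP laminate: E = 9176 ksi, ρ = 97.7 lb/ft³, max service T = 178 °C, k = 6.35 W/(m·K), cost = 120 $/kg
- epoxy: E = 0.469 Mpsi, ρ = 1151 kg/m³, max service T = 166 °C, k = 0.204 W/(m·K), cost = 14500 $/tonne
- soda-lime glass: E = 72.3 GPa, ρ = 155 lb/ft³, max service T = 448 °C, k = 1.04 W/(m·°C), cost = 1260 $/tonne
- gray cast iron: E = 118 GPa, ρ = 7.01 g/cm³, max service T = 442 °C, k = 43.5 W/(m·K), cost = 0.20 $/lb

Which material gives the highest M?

Screen on constraints: max service T ≥ 310 °C; k ≥ 0.622 W/(m·K); cost ≤ 67 $/kg. Survivors: soda-lime glass, gray cast iron.
Putting every candidate on a common basis:
  soda-lime glass: E = 72.30 GPa, ρ = 2483 kg/m³
  gray cast iron: E = 118.0 GPa, ρ = 7010 kg/m³
  soda-lime glass: M = 1.68×10⁻³
  gray cast iron: M = 0.700×10⁻³
The maximum is for soda-lime glass.

soda-lime glass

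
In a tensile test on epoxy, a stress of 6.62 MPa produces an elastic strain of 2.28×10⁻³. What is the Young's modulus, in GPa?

2.90 GPa

E = σ/ε = 6.62 MPa / 2.28×10⁻³ = 2904 MPa = 2.90 GPa.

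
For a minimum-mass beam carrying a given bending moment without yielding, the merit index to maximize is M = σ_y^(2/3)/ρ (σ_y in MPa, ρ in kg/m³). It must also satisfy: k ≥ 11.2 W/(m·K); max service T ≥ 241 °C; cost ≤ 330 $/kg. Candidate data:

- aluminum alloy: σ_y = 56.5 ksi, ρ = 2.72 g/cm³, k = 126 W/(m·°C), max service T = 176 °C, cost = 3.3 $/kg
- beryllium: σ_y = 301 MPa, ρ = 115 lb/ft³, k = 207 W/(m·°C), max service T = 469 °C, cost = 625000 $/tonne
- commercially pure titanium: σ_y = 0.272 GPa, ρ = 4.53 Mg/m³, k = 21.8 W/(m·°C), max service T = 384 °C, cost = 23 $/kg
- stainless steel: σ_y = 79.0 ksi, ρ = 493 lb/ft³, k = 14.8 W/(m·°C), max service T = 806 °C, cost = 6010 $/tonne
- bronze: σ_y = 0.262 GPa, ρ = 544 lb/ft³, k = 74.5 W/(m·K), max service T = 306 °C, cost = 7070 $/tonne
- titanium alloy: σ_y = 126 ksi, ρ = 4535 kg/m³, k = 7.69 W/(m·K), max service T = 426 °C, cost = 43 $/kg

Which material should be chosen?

Screen on constraints: k ≥ 11.2 W/(m·K); max service T ≥ 241 °C; cost ≤ 330 $/kg. Survivors: commercially pure titanium, stainless steel, bronze.
Normalizing units and computing the index:
  commercially pure titanium: σ_y = 272.0 MPa, ρ = 4530 kg/m³
  stainless steel: σ_y = 544.7 MPa, ρ = 7897 kg/m³
  bronze: σ_y = 262.0 MPa, ρ = 8714 kg/m³
  commercially pure titanium: M = 9.27×10⁻³
  stainless steel: M = 8.45×10⁻³
  bronze: M = 4.70×10⁻³
Commercially pure titanium has the largest M.

commercially pure titanium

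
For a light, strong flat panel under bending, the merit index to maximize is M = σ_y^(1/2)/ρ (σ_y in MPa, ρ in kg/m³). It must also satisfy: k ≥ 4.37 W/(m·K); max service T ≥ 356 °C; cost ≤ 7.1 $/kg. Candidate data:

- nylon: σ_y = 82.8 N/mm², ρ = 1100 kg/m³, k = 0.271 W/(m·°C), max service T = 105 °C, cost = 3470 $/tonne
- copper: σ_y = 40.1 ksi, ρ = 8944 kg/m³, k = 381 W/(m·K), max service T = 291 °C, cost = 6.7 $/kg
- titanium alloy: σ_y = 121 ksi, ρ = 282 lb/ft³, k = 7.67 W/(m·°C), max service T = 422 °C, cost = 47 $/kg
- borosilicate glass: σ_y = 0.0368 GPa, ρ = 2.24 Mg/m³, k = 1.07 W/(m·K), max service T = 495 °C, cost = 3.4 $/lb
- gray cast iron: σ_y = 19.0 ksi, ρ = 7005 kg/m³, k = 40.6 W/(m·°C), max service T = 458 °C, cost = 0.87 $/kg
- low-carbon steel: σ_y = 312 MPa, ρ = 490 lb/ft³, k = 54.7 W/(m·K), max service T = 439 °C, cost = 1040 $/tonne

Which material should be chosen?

low-carbon steel

Screen on constraints: k ≥ 4.37 W/(m·K); max service T ≥ 356 °C; cost ≤ 7.1 $/kg. Survivors: gray cast iron, low-carbon steel.
Putting every candidate on a common basis:
  gray cast iron: σ_y = 131.0 MPa, ρ = 7005 kg/m³
  low-carbon steel: σ_y = 312.0 MPa, ρ = 7849 kg/m³
  low-carbon steel: M = 2.25×10⁻³
  gray cast iron: M = 1.63×10⁻³
Highest index: low-carbon steel.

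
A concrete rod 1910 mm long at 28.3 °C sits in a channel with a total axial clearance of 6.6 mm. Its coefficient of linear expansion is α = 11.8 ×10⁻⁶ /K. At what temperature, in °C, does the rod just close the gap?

321 °C

α·L₀·ΔT = 6.6 mm ⇒ ΔT = 6.6 / (11.8×10⁻⁶ × 1910.0) = 292.8 K.
T = 28.3 + 292.8 = 321.1 °C.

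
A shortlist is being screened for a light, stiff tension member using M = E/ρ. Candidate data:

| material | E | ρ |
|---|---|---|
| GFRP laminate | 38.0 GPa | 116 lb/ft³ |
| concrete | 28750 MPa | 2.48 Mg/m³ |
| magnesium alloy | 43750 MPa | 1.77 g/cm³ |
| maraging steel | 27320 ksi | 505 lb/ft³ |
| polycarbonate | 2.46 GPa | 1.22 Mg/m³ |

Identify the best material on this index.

magnesium alloy

Convert each candidate to consistent units, then evaluate M:
  GFRP laminate: E = 38.00 GPa, ρ = 1858 kg/m³
  concrete: E = 28.75 GPa, ρ = 2480 kg/m³
  magnesium alloy: E = 43.75 GPa, ρ = 1770 kg/m³
  maraging steel: E = 188.4 GPa, ρ = 8089 kg/m³
  polycarbonate: E = 2.460 GPa, ρ = 1220 kg/m³
  magnesium alloy: M = 24.7 MN·m/kg
  maraging steel: M = 23.3 MN·m/kg
  GFRP laminate: M = 20.5 MN·m/kg
  concrete: M = 11.6 MN·m/kg
  polycarbonate: M = 2.02 MN·m/kg
Magnesium alloy ranks first.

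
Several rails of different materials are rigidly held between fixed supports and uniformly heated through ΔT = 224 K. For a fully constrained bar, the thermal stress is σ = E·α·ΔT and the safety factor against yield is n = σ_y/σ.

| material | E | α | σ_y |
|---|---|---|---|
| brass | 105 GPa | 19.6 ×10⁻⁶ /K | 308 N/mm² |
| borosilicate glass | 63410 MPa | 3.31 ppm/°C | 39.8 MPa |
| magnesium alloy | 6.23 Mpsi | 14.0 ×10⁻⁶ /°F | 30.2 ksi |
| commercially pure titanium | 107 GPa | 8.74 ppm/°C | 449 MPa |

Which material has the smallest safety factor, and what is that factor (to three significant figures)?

brass, n = 0.668

Converting E to GPa, α to ×10⁻⁶/K, σ_y to MPa, then σ and n for each:
  brass: E = 105.0, α = 19.6, σ_y = 308.0 → σ = 461 MPa, n = 0.668
  borosilicate glass: E = 63.41, α = 3.31, σ_y = 39.80 → σ = 47.0 MPa, n = 0.847
  magnesium alloy: E = 42.95, α = 25.2, σ_y = 208.2 → σ = 242 MPa, n = 0.859
  commercially pure titanium: E = 107.0, α = 8.74, σ_y = 449.0 → σ = 209 MPa, n = 2.14
Brass has the lowest safety factor, n = 0.668.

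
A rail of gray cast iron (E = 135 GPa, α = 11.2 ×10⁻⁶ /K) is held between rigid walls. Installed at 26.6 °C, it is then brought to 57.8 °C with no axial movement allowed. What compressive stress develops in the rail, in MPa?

ΔT = 31.20 K. Constrained thermal stress σ = E·α·ΔT = 135.0×10³ MPa × 11.2×10⁻⁶ × 31.20 = 47.2 MPa (compressive).

47.2 MPa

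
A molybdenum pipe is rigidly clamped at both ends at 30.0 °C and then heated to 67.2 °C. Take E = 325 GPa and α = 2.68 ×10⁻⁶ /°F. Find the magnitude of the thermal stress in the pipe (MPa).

α = 2.68×10⁻⁶/°F × 9/5 = 4.82×10⁻⁶/K.
ΔT = 37.20 K. Constrained thermal stress σ = E·α·ΔT = 325.0×10³ MPa × 4.82×10⁻⁶ × 37.20 = 58.3 MPa (compressive).

58.3 MPa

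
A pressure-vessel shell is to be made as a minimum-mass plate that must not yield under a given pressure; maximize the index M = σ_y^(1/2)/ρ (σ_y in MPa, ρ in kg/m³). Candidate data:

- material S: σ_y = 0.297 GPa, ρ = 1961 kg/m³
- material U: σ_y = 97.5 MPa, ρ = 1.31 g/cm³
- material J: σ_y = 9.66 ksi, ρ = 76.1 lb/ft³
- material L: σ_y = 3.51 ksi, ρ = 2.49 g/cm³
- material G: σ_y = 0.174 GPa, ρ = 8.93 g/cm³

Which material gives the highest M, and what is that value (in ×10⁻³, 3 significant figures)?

Putting every candidate on a common basis:
  material S: σ_y = 297.0 MPa, ρ = 1961 kg/m³
  material U: σ_y = 97.50 MPa, ρ = 1310 kg/m³
  material J: σ_y = 66.60 MPa, ρ = 1219 kg/m³
  material L: σ_y = 24.20 MPa, ρ = 2490 kg/m³
  material G: σ_y = 174.0 MPa, ρ = 8930 kg/m³
  material S: M = 8.79×10⁻³
  material U: M = 7.54×10⁻³
  material J: M = 6.69×10⁻³
  material L: M = 1.98×10⁻³
  material G: M = 1.48×10⁻³
The maximum is for material S.

material S, M = 8.79×10⁻³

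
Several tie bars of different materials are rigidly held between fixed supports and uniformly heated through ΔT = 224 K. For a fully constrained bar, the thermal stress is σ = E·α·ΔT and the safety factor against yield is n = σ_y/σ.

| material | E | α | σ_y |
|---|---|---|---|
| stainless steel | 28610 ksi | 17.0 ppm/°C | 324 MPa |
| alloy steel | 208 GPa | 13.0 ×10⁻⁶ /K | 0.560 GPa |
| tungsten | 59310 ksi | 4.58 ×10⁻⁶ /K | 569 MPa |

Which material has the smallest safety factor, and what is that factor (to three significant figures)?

stainless steel, n = 0.431

With everything in SI (GPa, ×10⁻⁶/K, MPa):
  stainless steel: E = 197.3, α = 17.0, σ_y = 324.0 → σ = 751 MPa, n = 0.431
  alloy steel: E = 208.0, α = 13.0, σ_y = 560.0 → σ = 606 MPa, n = 0.925
  tungsten: E = 408.9, α = 4.58, σ_y = 569.0 → σ = 420 MPa, n = 1.36
The minimum is stainless steel at n = 0.431.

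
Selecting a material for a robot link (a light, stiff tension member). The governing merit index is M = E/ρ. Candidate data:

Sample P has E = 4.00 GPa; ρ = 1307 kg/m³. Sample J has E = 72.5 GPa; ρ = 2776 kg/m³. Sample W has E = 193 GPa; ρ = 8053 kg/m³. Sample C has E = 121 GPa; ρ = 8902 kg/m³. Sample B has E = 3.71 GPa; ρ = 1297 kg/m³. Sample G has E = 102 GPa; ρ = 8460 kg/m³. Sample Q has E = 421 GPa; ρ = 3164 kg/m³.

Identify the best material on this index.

sample Q

Evaluate M for each candidate:
  sample Q: M = 133 MN·m/kg
  sample J: M = 26.1 MN·m/kg
  sample W: M = 24.0 MN·m/kg
  sample C: M = 13.6 MN·m/kg
  sample G: M = 12.1 MN·m/kg
  sample P: M = 3.06 MN·m/kg
  sample B: M = 2.86 MN·m/kg
Sample Q ranks first.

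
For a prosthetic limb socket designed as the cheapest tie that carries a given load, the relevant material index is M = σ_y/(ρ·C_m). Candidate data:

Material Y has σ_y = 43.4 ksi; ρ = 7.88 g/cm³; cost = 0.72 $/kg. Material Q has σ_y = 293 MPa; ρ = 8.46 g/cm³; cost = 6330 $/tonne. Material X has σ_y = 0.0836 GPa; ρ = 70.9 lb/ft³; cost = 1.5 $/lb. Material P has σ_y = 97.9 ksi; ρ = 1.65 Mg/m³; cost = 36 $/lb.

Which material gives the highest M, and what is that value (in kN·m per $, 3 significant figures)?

material Y, M = 52.7 kN·m per $

Convert each candidate to consistent units, then evaluate M:
  material Y: σ_y = 299.2 MPa, ρ = 7880 kg/m³, cost = 0.7200 $/kg
  material Q: σ_y = 293.0 MPa, ρ = 8460 kg/m³, cost = 6.330 $/kg
  material X: σ_y = 83.60 MPa, ρ = 1136 kg/m³, cost = 3.307 $/kg
  material P: σ_y = 675.0 MPa, ρ = 1650 kg/m³, cost = 79.37 $/kg
  material Y: M = 52.7 kN·m per $
  material X: M = 22.3 kN·m per $
  material Q: M = 5.47 kN·m per $
  material P: M = 5.15 kN·m per $
Material Y has the largest M.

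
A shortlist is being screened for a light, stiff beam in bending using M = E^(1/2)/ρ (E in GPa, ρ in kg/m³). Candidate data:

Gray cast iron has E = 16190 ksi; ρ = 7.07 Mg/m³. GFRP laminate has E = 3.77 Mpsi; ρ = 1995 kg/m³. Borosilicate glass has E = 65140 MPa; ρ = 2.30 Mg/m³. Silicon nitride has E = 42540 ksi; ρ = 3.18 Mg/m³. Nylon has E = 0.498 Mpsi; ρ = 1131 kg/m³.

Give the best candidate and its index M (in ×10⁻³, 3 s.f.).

silicon nitride, M = 5.39×10⁻³

After converting to SI:
  gray cast iron: E = 111.6 GPa, ρ = 7070 kg/m³
  GFRP laminate: E = 25.99 GPa, ρ = 1995 kg/m³
  borosilicate glass: E = 65.14 GPa, ρ = 2300 kg/m³
  silicon nitride: E = 293.3 GPa, ρ = 3180 kg/m³
  nylon: E = 3.434 GPa, ρ = 1131 kg/m³
  silicon nitride: M = 5.39×10⁻³
  borosilicate glass: M = 3.51×10⁻³
  GFRP laminate: M = 2.56×10⁻³
  nylon: M = 1.64×10⁻³
  gray cast iron: M = 1.49×10⁻³
The maximum is for silicon nitride.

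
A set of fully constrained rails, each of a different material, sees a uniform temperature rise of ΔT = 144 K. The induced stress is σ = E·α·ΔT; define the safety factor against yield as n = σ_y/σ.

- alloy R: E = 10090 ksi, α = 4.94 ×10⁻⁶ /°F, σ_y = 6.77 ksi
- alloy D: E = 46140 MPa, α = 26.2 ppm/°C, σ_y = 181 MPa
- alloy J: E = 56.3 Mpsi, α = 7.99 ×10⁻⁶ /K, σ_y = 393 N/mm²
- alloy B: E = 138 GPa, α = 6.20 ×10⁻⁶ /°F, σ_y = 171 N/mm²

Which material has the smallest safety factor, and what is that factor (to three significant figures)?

With everything in SI (GPa, ×10⁻⁶/K, MPa):
  alloy R: E = 69.57, α = 8.89, σ_y = 46.68 → σ = 89.1 MPa, n = 0.524
  alloy D: E = 46.14, α = 26.2, σ_y = 181.0 → σ = 174 MPa, n = 1.04
  alloy J: E = 388.2, α = 7.99, σ_y = 393.0 → σ = 447 MPa, n = 0.880
  alloy B: E = 138.0, α = 11.2, σ_y = 171.0 → σ = 222 MPa, n = 0.771
Alloy R has the lowest safety factor, n = 0.524.

alloy R, n = 0.524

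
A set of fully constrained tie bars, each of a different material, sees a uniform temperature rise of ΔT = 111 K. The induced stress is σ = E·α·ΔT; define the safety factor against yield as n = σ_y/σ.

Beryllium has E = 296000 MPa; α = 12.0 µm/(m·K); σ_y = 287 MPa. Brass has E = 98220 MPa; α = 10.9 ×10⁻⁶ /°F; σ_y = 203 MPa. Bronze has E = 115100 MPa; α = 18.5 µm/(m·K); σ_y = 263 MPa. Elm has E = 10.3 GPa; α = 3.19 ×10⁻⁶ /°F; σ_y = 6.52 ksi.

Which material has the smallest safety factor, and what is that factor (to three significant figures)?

With everything in SI (GPa, ×10⁻⁶/K, MPa):
  beryllium: E = 296.0, α = 12.0, σ_y = 287.0 → σ = 394 MPa, n = 0.728
  brass: E = 98.22, α = 19.6, σ_y = 203.0 → σ = 214 MPa, n = 0.949
  bronze: E = 115.1, α = 18.5, σ_y = 263.0 → σ = 236 MPa, n = 1.11
  elm: E = 10.30, α = 5.74, σ_y = 44.95 → σ = 6.56 MPa, n = 6.85
The minimum is beryllium at n = 0.728.

beryllium, n = 0.728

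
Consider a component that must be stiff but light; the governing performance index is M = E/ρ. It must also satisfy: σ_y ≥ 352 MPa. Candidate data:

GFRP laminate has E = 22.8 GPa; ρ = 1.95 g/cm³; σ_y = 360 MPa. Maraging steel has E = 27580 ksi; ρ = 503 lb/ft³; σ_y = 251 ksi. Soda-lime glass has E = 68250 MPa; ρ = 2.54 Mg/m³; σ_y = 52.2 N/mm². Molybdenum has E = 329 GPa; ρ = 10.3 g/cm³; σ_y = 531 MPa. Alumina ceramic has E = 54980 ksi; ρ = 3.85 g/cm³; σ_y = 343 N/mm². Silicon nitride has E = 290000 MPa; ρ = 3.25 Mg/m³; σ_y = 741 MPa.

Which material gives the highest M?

Screen on constraints: σ_y ≥ 352 MPa. Survivors: GFRP laminate, maraging steel, molybdenum, silicon nitride.
Putting every candidate on a common basis:
  GFRP laminate: E = 22.80 GPa, ρ = 1950 kg/m³
  maraging steel: E = 190.2 GPa, ρ = 8057 kg/m³
  molybdenum: E = 329.0 GPa, ρ = 10300 kg/m³
  silicon nitride: E = 290.0 GPa, ρ = 3250 kg/m³
  silicon nitride: M = 89.2 MN·m/kg
  molybdenum: M = 31.9 MN·m/kg
  maraging steel: M = 23.6 MN·m/kg
  GFRP laminate: M = 11.7 MN·m/kg
Silicon nitride has the largest M.

silicon nitride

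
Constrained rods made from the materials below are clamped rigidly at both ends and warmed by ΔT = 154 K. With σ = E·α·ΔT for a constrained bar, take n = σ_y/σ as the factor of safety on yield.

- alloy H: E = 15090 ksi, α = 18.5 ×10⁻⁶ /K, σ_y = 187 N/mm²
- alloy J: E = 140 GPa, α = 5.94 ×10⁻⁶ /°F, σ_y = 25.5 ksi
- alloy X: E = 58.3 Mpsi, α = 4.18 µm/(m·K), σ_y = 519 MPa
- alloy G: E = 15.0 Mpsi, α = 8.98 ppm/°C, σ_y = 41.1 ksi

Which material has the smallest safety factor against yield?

Per material, after unit conversion:
  alloy H: E = 104.0, α = 18.5, σ_y = 187.0 → σ = 296 MPa, n = 0.631
  alloy J: E = 140.0, α = 10.7, σ_y = 175.8 → σ = 231 MPa, n = 0.763
  alloy X: E = 402.0, α = 4.18, σ_y = 519.0 → σ = 259 MPa, n = 2.01
  alloy G: E = 103.4, α = 8.98, σ_y = 283.4 → σ = 143 MPa, n = 1.98
Smallest n: alloy H with n = 0.631.

alloy H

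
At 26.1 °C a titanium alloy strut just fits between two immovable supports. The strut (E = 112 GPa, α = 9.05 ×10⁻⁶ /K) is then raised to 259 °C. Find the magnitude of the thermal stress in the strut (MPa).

236 MPa

ΔT = 232.9 K. Constrained thermal stress σ = E·α·ΔT = 112.0×10³ MPa × 9.05×10⁻⁶ × 232.9 = 236 MPa (compressive).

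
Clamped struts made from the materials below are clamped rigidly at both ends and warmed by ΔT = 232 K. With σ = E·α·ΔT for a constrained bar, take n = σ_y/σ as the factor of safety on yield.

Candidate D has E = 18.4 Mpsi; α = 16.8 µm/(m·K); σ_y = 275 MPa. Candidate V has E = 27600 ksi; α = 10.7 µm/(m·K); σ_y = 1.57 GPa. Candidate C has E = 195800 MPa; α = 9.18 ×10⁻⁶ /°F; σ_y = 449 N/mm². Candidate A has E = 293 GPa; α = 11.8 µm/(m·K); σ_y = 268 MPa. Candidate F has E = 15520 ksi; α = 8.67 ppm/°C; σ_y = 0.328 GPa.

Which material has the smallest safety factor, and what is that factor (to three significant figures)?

candidate A, n = 0.334

With everything in SI (GPa, ×10⁻⁶/K, MPa):
  candidate D: E = 126.9, α = 16.8, σ_y = 275.0 → σ = 494 MPa, n = 0.556
  candidate V: E = 190.3, α = 10.7, σ_y = 1570 → σ = 472 MPa, n = 3.32
  candidate C: E = 195.8, α = 16.5, σ_y = 449.0 → σ = 751 MPa, n = 0.598
  candidate A: E = 293.0, α = 11.8, σ_y = 268.0 → σ = 802 MPa, n = 0.334
  candidate F: E = 107.0, α = 8.67, σ_y = 328.0 → σ = 215 MPa, n = 1.52
The minimum is candidate A at n = 0.334.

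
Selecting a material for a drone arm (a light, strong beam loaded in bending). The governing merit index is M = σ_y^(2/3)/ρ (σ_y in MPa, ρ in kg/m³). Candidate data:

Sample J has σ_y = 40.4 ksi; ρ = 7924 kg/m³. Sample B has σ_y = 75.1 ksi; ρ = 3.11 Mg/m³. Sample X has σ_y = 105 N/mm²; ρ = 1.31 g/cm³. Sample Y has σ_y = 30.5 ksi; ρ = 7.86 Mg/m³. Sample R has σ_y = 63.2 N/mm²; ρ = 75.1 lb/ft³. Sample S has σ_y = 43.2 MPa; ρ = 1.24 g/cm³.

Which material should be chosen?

sample B

Putting every candidate on a common basis:
  sample J: σ_y = 278.5 MPa, ρ = 7924 kg/m³
  sample B: σ_y = 517.8 MPa, ρ = 3110 kg/m³
  sample X: σ_y = 105.0 MPa, ρ = 1310 kg/m³
  sample Y: σ_y = 210.3 MPa, ρ = 7860 kg/m³
  sample R: σ_y = 63.20 MPa, ρ = 1203 kg/m³
  sample S: σ_y = 43.20 MPa, ρ = 1240 kg/m³
  sample B: M = 20.7×10⁻³
  sample X: M = 17.0×10⁻³
  sample R: M = 13.2×10⁻³
  sample S: M = 9.93×10⁻³
  sample J: M = 5.38×10⁻³
  sample Y: M = 4.50×10⁻³
Sample B has the largest M.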